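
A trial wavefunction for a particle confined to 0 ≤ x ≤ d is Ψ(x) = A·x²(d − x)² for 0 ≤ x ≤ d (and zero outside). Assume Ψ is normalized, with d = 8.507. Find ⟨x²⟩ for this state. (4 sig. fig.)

⟨x²⟩ = ∫ x^2 |Ψ|² dx over the full domain.
Since the A² factors cancel between numerator and denominator, ⟨x²⟩ = 3·d^2/11.
With d = 8.507, ⟨x^2⟩ = 19.737.

⟨x^2⟩ ≈ 19.74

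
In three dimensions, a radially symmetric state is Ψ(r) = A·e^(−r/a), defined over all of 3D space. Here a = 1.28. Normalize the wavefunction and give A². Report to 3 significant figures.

Require ∫ |Ψ|² 4πr² dr = 1 over the whole domain.
(Spherical symmetry: dV = 4πr² dr.)
∫|Ψ|² 4πr² dr = A²·(π·a^3).
Setting this equal to 1 gives A² = 1/(π·a^3).
With a = 1.28: A² = 0.1518 and A = 0.3896.

A^2 ≈ 0.152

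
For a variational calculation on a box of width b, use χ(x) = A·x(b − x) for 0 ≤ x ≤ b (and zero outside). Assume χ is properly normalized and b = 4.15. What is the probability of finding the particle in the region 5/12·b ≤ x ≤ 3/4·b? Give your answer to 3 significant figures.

|χ|² is the probability density, so P = ∫_{5/12·b}^{3/4·b} |χ|² dx.
With A² fixed by ∫|χ|² = 1, i.e. A² = (b^5/30)^(−1), substitute and integrate.
In terms of u = x/b (A² and the length scale cancel between numerator and denominator), P = [∫_{5/12}^{3/4} u^2·(1 - u)^2 du] / [∫_{0}^{1} u^2·(1 - u)^2 du].
With ∫ u^2·(1 - u)^2 du = u^3·(6·u^2 - 15·u + 10)/30 + C, the region integral is ≈ 0.018329 and the full one is 1/30.
This works out to P = 0.5499.

P ≈ 0.550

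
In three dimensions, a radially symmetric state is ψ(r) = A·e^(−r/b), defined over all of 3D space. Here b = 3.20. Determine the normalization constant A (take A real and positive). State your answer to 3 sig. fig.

A ≈ 0.0986

Require ∫ |ψ|² 4πr² dr = 1 over the whole domain.
In 3D with spherical symmetry the volume element is 4πr² dr.
Using ∫₀^∞ rⁿ e^(−αr) dr = n!/αⁿ⁺¹, ∫|ψ|² 4πr² dr = A²·(π·b^3).
Setting this equal to 1 gives A² = 1/(π·b^3).
Plugging in b = 3.20 yields A = 0.09856.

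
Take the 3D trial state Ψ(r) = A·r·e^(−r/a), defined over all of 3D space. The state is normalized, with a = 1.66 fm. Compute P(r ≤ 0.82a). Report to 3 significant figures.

P ≈ 0.0260

With dV = 4πr²dr, the probability is ∫|Ψ|² dV over r ≤ 0.82a.
The full normalization integral is A²·[3·π·a^5] = 1, fixing A².
Let u = r/a; then A², 4π and the length scale all cancel, so P = ∫_{0}^{0.82} u^4·e^(-2·u) du ÷ ∫_{0}^{∞} u^4·e^(-2·u) du.
Using ∫ u^4·e^(-2·u) du = -(u^4/2 + u^3 + 3·u^2/2 + 3·u/2 + 3/4)·e^(-2·u), the numerator is ≈ 0.019466 and the denominator is 3/4.
The region integral divided by the full integral gives P = 0.02595.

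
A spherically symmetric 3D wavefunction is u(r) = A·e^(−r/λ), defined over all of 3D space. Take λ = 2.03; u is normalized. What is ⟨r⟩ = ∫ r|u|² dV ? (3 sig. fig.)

⟨r⟩ ≈ 3.05

By definition ⟨r⟩ = ∫ r |u(r)|² 4πr² dr.
The ratio of the moment integral to the normalization integral gives ⟨r⟩ = 3·λ/2.
With λ = 2.03, ⟨r⟩ = 3.045.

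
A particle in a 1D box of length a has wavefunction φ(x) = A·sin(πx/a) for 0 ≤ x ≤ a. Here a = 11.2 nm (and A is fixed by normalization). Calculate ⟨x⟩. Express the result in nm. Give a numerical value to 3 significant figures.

By definition ⟨x⟩ = ∫ x |φ(x)|² dx.
Since the A² factors cancel between numerator and denominator, ⟨x⟩ = a/2.
With a = 11.2, ⟨x⟩ = 5.600.

⟨x⟩ ≈ 5.60 nm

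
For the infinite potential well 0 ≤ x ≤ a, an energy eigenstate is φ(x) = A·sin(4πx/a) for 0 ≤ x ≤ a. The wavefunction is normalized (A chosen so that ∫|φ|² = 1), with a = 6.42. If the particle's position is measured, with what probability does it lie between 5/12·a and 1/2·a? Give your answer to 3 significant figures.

|φ|² is the probability density, so P = ∫_{5/12·a}^{1/2·a} |φ|² dx.
The normalization integral ∫|φ|²dx over the whole domain equals a/2·A², and A² cancels in the ratio.
In terms of u = x/a (A² and the length scale cancel between numerator and denominator), P = [∫_{5/12}^{1/2} sin(4·π·u)^2 du] / [∫_{0}^{1} sin(4·π·u)^2 du].
With ∫ sin(4·π·u)^2 du = u/2 - sin(4·π·u)·cos(4·π·u)/(8·π) + C, the region integral is -√(3)/(32·π) + 1/24 and the full one is 1/2.
Taking the ratio, P = (-√(3)/16 + π/12)/π.

P ≈ 0.0489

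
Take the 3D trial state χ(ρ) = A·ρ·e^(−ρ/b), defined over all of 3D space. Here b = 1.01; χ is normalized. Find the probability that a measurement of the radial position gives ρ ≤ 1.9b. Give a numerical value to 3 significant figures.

With dV = 4πρ²dρ, the probability is ∫|χ|² dV over ρ ≤ 1.9b.
A² is fixed by ∫₀^∞ 4πρ²|χ|² dρ = 1, i.e. A² = (3·π·b^5)^(−1).
Substituting u = ρ/b, A², 4π and the length scale all cancel in the ratio: P = ∫_{0}^{1.9} u^4·e^(-2·u) du / ∫_{0}^{∞} u^4·e^(-2·u) du.
With ∫ u^4·e^(-2·u) du = -(u^4/2 + u^3 + 3·u^2/2 + 3·u/2 + 3/4)·e^(-2·u) + C, the region integral is ≈ 0.24912 and the full one is 3/4.
This evaluates to P = 0.3322.

P ≈ 0.332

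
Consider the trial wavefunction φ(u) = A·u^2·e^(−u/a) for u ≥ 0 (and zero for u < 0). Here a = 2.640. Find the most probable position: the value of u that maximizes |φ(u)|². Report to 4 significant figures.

u ≈ 5.280

The maximum of |φ(u)|² occurs where its derivative vanishes.
This gives u = 2·a.
With a = 2.640, the most probable position is 5.2800.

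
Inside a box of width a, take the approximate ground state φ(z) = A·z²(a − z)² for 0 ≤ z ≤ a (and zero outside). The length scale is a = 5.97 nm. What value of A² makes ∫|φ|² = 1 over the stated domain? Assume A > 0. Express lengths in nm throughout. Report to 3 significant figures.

Normalization requires ∫|φ|² dz = 1, integrated from 0 to a.
Expanding the polynomial and integrating term by term, the integral (without the A² prefactor) comes out to a^9/630.
Setting this equal to 1 gives A² = 1/(a^9/630).
Substituting a = 5.97 gives A² = 0.00006540, so A = 0.008087.

A^2 ≈ 0.0000654 nm^(-9)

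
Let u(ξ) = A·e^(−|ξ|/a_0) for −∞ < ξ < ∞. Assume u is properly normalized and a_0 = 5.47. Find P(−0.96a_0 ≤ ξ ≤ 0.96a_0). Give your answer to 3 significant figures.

P = ∫_{−0.96a_0}^{0.96a_0} |u(ξ)|² dξ.
With A² fixed by ∫|u|² = 1, i.e. A² = (a_0)^(−1), substitute and integrate.
By symmetry take twice the ξ ≥ 0 contribution in numerator and denominator; the 2's cancel. Substituting t = ξ/a_0, A² and the length scale cancel in the ratio: P = ∫_{0}^{0.96} e^(-2·t) dt / ∫_{0}^{∞} e^(-2·t) dt.
Using ∫ e^(-2·t) dt = -e^(-2·t)/2, the numerator is 1/2 - e^(-48/25)/2 and the denominator is 1/2.
Taking the ratio, P = 0.8534.

P ≈ 0.853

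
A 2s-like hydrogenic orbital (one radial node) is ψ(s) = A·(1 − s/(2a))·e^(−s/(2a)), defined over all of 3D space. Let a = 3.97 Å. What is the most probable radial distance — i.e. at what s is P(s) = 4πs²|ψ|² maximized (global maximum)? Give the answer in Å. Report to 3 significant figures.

The maximum of P(s) = 4πs²|ψ|² occurs where its derivative vanishes.
Solving yields s = a·(√(5) + 3).
With a = 3.97, the most probable radial distance is 20.79 Å.

s ≈ 20.8 Å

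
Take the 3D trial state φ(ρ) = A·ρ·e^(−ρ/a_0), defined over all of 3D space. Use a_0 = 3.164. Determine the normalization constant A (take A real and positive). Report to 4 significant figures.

Normalization requires ∫|φ|² 4πρ² dρ = 1, integrated from 0 to ∞.
(Spherical symmetry: dV = 4πρ² dρ.)
The integral (without the A² prefactor) comes out to 3·π·a_0^5.
Plugging in a_0 = 3.164 yields A = 0.018293.

A ≈ 0.01829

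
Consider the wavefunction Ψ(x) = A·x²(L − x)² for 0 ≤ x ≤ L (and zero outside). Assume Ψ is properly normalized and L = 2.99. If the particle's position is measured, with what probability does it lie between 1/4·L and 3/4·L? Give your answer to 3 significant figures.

P ≈ 0.902

P = ∫_{1/4·L}^{3/4·L} |Ψ(x)|² dx.
Since A² = 1/(L^9/630), this is the region integral divided by the full normalization integral.
Substituting u = x/L, A² and the length scale cancel in the ratio: P = ∫_{1/4}^{3/4} u^4·(1 - u)^4 du / ∫_{0}^{1} u^4·(1 - u)^4 du.
Using ∫ u^4·(1 - u)^4 du = u^5·(70·u^4 - 315·u^3 + 540·u^2 - 420·u + 126)/630, the numerator is ≈ 0.0014320 and the denominator is 1/630.
Taking the ratio, P = 0.9021.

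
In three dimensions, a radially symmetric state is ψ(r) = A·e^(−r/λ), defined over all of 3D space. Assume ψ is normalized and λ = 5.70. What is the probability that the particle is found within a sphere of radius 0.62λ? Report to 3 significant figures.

P = ∫ |ψ|² 4πr² dr over r ≤ 0.62λ.
A² is fixed by ∫₀^∞ 4πr²|ψ|² dr = 1, i.e. A² = (π·λ^3)^(−1).
Substituting u = r/λ, A², 4π and the length scale all cancel in the ratio: P = ∫_{0}^{0.62} u^2·e^(-2·u) du / ∫_{0}^{∞} u^2·e^(-2·u) du.
Using ∫ u^2·e^(-2·u) du = -(2·u^2 + 2·u + 1)·e^(-2·u)/4, the numerator is 1/4 - 3761·e^(-31/25)/5000 and the denominator is 1/4.
This evaluates to P = 0.1293.

P ≈ 0.129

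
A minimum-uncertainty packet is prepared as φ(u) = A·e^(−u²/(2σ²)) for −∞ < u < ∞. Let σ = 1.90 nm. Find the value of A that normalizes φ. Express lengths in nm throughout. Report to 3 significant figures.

Require ∫ |φ|² du = 1 over the whole domain.
The integral (without the A² prefactor) comes out to √(π)·σ.
Setting this equal to 1 gives A² = 1/(√(π)·σ).
Plugging in σ = 1.90 yields A = 0.5449.

A ≈ 0.545 nm^(-1/2)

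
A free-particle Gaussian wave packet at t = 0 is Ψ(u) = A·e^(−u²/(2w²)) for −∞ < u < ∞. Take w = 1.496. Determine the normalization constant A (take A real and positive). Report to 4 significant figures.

A ≈ 0.6141

Normalization requires ∫|Ψ|² du = 1, integrated from −∞ to ∞.
∫|Ψ|² du = A²·(√(π)·w).
Substituting w = 1.496 gives A² = 0.37713, so A = 0.61411.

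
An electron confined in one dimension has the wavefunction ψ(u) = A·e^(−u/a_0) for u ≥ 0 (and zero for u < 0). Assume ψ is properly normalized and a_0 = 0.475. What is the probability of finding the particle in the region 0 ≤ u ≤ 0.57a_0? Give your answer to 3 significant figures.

P = ∫_{0}^{0.57a_0} |ψ(u)|² du.
Since A² = 1/(a_0/2), this is the region integral divided by the full normalization integral.
Substituting t = u/a_0, A² and the length scale cancel in the ratio: P = ∫_{0}^{0.57} e^(-2·t) dt / ∫_{0}^{∞} e^(-2·t) dt.
An antiderivative of e^(-2·t) is -e^(-2·t)/2; evaluating from 0 to 0.57 gives 1/2 - e^(-57/50)/2, while the full integral is 1/2.
This works out to P = 0.6802.

P ≈ 0.680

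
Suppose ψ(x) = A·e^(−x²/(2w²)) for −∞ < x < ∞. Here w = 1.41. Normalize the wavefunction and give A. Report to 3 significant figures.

Normalization requires ∫|ψ|² dx = 1, integrated from −∞ to ∞.
Differentiating ∫e^(−αx²) dx = √(π/α) under α to get the higher moments, with ψ = A·e^(−x²/(2w²)), the integral evaluates to A²·[√(π)·w].
Hence A² = 1/[√(π)·w].
With w = 1.41: A² = 0.4001 and A = 0.6326.

A ≈ 0.633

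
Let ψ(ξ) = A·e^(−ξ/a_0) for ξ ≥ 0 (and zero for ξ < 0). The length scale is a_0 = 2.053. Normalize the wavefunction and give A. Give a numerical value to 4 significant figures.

A ≈ 0.9870

We need A² ∫|f|² dξ = 1, taking the integral from 0 to ∞.
Carrying out the integral gives A² · a_0/2.
Hence A² = 1/[a_0/2].
Substituting a_0 = 2.053 gives A² = 0.97418, so A = 0.98701.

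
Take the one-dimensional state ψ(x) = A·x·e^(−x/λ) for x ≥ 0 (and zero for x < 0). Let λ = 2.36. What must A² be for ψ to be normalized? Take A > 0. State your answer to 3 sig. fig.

Require ∫ |ψ|² dx = 1 over the whole domain.
Carrying out the integral gives A² · λ^3/4.
Substituting λ = 2.36 gives A² = 0.3043, so A = 0.5516.

A^2 ≈ 0.304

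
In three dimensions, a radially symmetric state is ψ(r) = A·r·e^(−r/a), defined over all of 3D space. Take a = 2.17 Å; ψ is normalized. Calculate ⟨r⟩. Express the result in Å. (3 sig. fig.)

⟨r⟩ = ∫ r |ψ|² 4πr² dr over the full domain.
With ∫₀^∞ r^5 e^(−αr) dr = 5!/α^6, the ratio of the moment integral to the normalization integral gives ⟨r⟩ = 5·a/2.
Putting a = 2.17 gives 5.425.

⟨r⟩ ≈ 5.43 Å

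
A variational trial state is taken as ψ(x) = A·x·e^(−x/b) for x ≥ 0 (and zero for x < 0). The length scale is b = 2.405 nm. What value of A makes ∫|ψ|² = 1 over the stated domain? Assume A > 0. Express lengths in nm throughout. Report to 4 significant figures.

A ≈ 0.5362 nm^(-3/2)

Require ∫ |ψ|² dx = 1 over the whole domain.
Carrying out the integral gives A² · b^3/4.
With b = 2.405: A² = 0.28755 and A = 0.53624.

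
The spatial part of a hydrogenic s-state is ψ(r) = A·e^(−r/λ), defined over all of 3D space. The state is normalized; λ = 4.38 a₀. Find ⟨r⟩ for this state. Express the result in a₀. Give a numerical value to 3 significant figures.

⟨r⟩ ≈ 6.57 a₀

The expectation value is the |ψ|²-weighted average of r: ∫ r|ψ|² 4πr² dr.
Using ∫₀^∞ rⁿ e^(−αr) dr = n!/αⁿ⁺¹, evaluating both integrals, ⟨r⟩ = 3·λ/2.
With λ = 4.38, ⟨r⟩ = 6.570.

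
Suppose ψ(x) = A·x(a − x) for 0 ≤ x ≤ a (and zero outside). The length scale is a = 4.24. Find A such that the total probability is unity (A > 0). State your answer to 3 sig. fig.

We need A² ∫|f|² dx = 1, taking the integral from 0 to a.
Expanding the polynomial and integrating term by term, the integral (without the A² prefactor) comes out to a^5/30.
Plugging in a = 4.24 yields A = 0.1480.

A ≈ 0.148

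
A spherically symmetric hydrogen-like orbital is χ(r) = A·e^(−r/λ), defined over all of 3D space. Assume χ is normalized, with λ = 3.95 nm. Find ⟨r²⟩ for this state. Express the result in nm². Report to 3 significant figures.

The expectation value is the |χ|²-weighted average of r^2: ∫ r^2|χ|² 4πr² dr.
Since the A² factors cancel between numerator and denominator, ⟨r²⟩ = 3·λ^2.
With λ = 3.95, ⟨r^2⟩ = 46.81.

⟨r^2⟩ ≈ 46.8 nm^2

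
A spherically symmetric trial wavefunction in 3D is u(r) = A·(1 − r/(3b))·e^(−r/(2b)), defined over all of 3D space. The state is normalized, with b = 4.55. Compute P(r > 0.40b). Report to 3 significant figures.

P = ∫ |u|² 4πr² dr over r > 0.40b.
The full normalization integral is A²·[8·π·b^3/3] = 1, fixing A².
In terms of t = r/b (A², 4π and the length scale all cancel between numerator and denominator), P = [∫_{0.40}^{∞} t^2·(1 - t/3)^2·e^(-t) dt] / [∫_{0}^{∞} t^2·(1 - t/3)^2·e^(-t) dt].
Using ∫ t^2·(1 - t/3)^2·e^(-t) dt = (-t^4 + 2·t^3 - 3·t^2 - 6·t - 6)·e^(-t)/9, the numerator is 5486·e^(-2/5)/5625 and the denominator is 2/3.
Taking the ratio yields P = 0.9806.

P ≈ 0.981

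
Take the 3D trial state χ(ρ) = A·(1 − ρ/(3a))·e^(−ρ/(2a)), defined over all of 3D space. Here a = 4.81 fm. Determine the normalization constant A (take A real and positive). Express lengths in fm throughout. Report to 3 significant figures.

Require ∫ |χ|² 4πρ² dρ = 1 over the whole domain.
In 3D with spherical symmetry the volume element is 4πρ² dρ.
∫|χ|² 4πρ² dρ = A²·(8·π·a^3/3).
So A² = (8·π·a^3/3)^(−1).
Plugging in a = 4.81 yields A = 0.03275.

A ≈ 0.0328 fm^(-3/2)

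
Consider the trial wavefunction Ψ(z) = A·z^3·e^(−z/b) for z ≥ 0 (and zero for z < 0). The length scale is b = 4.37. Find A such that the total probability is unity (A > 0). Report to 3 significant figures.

A ≈ 0.00242

Require ∫ |Ψ|² dz = 1 over the whole domain.
With Ψ = A·z^3·e^(−z/b), the integral evaluates to A²·[45·b^7/8].
Hence A² = 1/[45·b^7/8].
With b = 4.37: A² = 0.000005841 and A = 0.002417.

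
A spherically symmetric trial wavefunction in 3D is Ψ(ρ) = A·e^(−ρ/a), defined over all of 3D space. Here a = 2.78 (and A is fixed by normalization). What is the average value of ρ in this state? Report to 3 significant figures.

The expectation value is the |Ψ|²-weighted average of ρ: ∫ ρ|Ψ|² 4πρ² dρ.
Recall ∫₀^∞ ρ^m e^(−ρ/β) dρ = m!·β^(m+1), evaluating both integrals, ⟨ρ⟩ = 3·a/2.
Putting a = 2.78 gives 4.170.

⟨ρ⟩ ≈ 4.17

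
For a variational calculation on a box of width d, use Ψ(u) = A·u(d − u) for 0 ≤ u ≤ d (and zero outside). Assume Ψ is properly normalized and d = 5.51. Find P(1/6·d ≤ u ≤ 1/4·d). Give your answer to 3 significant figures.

The probability is P = ∫ |Ψ|² du over [1/6·d, 1/4·d].
With A² fixed by ∫|Ψ|² = 1, i.e. A² = (d^5/30)^(−1), substitute and integrate.
Substituting t = u/d, A² and the length scale cancel in the ratio: P = ∫_{1/6}^{1/4} t^2·(1 - t)^2 dt / ∫_{0}^{1} t^2·(1 - t)^2 dt.
An antiderivative of t^2·(1 - t)^2 is t^3·(6·t^2 - 15·t + 10)/30; evaluating from 1/6 to 1/4 gives ≈ 0.0022674, while the full integral is 1/30.
Evaluating gives P = 0.06802.

P ≈ 0.0680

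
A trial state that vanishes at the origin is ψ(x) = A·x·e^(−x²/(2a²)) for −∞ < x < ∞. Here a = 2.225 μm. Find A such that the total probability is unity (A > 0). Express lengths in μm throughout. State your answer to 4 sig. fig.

The normalization condition is ∫|ψ|² dx = 1 from −∞ to ∞.
Differentiating ∫e^(−αx²) dx = √(π/α) under α to get the higher moments, the integral (without the A² prefactor) comes out to √(π)·a^3/2.
Setting this equal to 1 gives A² = 1/(√(π)·a^3/2).
With a = 2.225: A² = 0.10244 and A = 0.32006.

A ≈ 0.3201 μm^(-3/2)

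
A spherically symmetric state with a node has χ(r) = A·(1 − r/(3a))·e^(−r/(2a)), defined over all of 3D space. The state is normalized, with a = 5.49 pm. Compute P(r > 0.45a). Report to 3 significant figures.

With dV = 4πr²dr, the probability is ∫|χ|² dV over r > 0.45a.
A² is fixed by ∫₀^∞ 4πr²|χ|² dr = 1, i.e. A² = (8·π·a^3/3)^(−1).
Let u = r/a; then A², 4π and the length scale all cancel, so P = ∫_{0.45}^{∞} u^2·(1 - u/3)^2·e^(-u) du ÷ ∫_{0}^{∞} u^2·(1 - u/3)^2·e^(-u) du.
Using ∫ u^2·(1 - u/3)^2·e^(-u) du = (-u^4 + 2·u^3 - 3·u^2 - 6·u - 6)·e^(-u)/9, the numerator is ≈ 0.64941 and the denominator is 2/3.
This evaluates to P = 0.9741.

P ≈ 0.974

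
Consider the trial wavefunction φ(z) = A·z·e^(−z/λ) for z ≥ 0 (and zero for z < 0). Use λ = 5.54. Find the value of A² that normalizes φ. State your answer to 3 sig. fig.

Require ∫ |φ|² dz = 1 over the whole domain.
With ∫₀^∞ z^2 e^(−αz) dz = 2!/α^3, ∫|φ|² dz = A²·(λ^3/4).
So A² = (λ^3/4)^(−1).
Substituting λ = 5.54 gives A² = 0.02353, so A = 0.1534.

A^2 ≈ 0.0235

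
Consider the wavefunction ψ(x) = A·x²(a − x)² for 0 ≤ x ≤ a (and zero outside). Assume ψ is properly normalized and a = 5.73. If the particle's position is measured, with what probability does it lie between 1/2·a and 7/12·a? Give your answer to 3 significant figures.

The probability is P = ∫ |ψ|² dx over [1/2·a, 7/12·a].
With A² fixed by ∫|ψ|² = 1, i.e. A² = (a^9/630)^(−1), substitute and integrate.
In terms of u = x/a (A² and the length scale cancel between numerator and denominator), P = [∫_{1/2}^{7/12} u^4·(1 - u)^4 du] / [∫_{0}^{1} u^4·(1 - u)^4 du].
Using ∫ u^4·(1 - u)^4 du = u^5·(70·u^4 - 315·u^3 + 540·u^2 - 420·u + 126)/630, the numerator is ≈ 0.00031376 and the denominator is 1/630.
The result is P = 0.1977.

P ≈ 0.198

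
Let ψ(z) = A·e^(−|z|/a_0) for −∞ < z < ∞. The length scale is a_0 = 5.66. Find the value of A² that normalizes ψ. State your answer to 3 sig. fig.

Require ∫ |ψ|² dz = 1 over the whole domain.
With ∫₀^∞ z^0 e^(−αz) dz = 0!/α^1, carrying out the integral gives A² · a_0.
Setting this equal to 1 gives A² = 1/(a_0).
Substituting a_0 = 5.66 gives A² = 0.1767, so A = 0.4203.

A^2 ≈ 0.177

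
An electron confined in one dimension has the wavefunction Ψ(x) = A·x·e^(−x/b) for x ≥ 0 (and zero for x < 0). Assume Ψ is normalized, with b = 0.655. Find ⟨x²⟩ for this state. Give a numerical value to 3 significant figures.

By definition ⟨x²⟩ = ∫ x^2 |Ψ(x)|² dx.
With ∫₀^∞ x^4 e^(−αx) dx = 4!/α^5, since the A² factors cancel between numerator and denominator, ⟨x²⟩ = 3·b^2.
Putting b = 0.655 gives 1.287.

⟨x^2⟩ ≈ 1.29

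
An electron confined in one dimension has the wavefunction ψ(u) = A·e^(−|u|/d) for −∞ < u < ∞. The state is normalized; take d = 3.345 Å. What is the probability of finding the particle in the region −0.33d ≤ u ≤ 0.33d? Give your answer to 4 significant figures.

P ≈ 0.4831

P = ∫_{−0.33d}^{0.33d} |ψ(u)|² du.
With A² fixed by ∫|ψ|² = 1, i.e. A² = (d)^(−1), substitute and integrate.
Both integrals are even about u = 0, so only the u ≥ 0 halves are needed (the factors of 2 cancel). Let t = u/d; then A² and the length scale cancel, so P = ∫_{0}^{0.33} e^(-2·t) dt ÷ ∫_{0}^{∞} e^(-2·t) dt.
Using ∫ e^(-2·t) dt = -e^(-2·t)/2, the numerator is 1/2 - e^(-33/50)/2 and the denominator is 1/2.
Evaluating gives P = 0.48315.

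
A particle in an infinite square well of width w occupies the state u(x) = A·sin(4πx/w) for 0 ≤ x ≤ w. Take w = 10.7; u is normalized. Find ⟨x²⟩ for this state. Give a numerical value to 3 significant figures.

⟨x²⟩ = ∫ x^2 |u|² dx over the full domain.
Since the A² factors cancel between numerator and denominator, ⟨x²⟩ = -w^2/(32·π^2) + w^2/3.
Putting w = 10.7 gives 37.80.

⟨x^2⟩ ≈ 37.8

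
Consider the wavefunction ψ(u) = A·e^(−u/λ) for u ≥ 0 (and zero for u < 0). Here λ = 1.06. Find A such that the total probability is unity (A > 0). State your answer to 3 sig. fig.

A ≈ 1.37

Normalization requires ∫|ψ|² du = 1, integrated from 0 to ∞.
With ∫₀^∞ u^0 e^(−αu) du = 0!/α^1, ∫|ψ|² du = A²·(λ/2).
Plugging in λ = 1.06 yields A = 1.374.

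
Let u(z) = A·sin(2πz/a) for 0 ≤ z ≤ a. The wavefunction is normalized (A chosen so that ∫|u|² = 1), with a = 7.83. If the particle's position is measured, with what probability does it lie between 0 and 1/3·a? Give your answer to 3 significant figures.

|u|² is the probability density, so P = ∫_{0}^{1/3·a} |u|² dz.
With A² fixed by ∫|u|² = 1, i.e. A² = (a/2)^(−1), substitute and integrate.
Let t = z/a; then A² and the length scale cancel, so P = ∫_{0}^{1/3} sin(2·π·t)^2 dt ÷ ∫_{0}^{1} sin(2·π·t)^2 dt.
An antiderivative of sin(2·π·t)^2 is t/2 - sin(4·π·t)/(8·π); evaluating from 0 to 1/3 gives √(3)/(16·π) + 1/6, while the full integral is 1/2.
Evaluating gives P = (√(3)/8 + π/3)/π.

P ≈ 0.402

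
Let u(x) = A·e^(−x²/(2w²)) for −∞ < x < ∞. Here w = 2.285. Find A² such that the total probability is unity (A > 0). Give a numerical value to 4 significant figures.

A^2 ≈ 0.2469

We need A² ∫|f|² dx = 1, taking the integral from −∞ to ∞.
Using the Gaussian integral ∫_{−∞}^{∞} e^(−αx²) dx = √(π/α), carrying out the integral gives A² · √(π)·w.
Setting this equal to 1 gives A² = 1/(√(π)·w).
With w = 2.285: A² = 0.24691 and A = 0.49690.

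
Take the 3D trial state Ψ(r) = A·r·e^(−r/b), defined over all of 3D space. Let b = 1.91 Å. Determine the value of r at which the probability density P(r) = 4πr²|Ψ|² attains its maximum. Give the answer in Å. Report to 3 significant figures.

r ≈ 3.82 Å

Differentiate P(r) = 4πr²|Ψ|² with respect to r and set to zero.
Solving yields r = 2·b.
With b = 1.91, the most probable radial distance is 3.820 Å.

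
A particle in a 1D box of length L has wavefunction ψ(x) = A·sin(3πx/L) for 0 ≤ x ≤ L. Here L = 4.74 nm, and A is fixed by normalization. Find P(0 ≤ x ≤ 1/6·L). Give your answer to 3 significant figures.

P ≈ 0.167

The probability is P = ∫ |ψ|² dx over [0, 1/6·L].
With A² fixed by ∫|ψ|² = 1, i.e. A² = (L/2)^(−1), substitute and integrate.
Substituting u = x/L, A² and the length scale cancel in the ratio: P = ∫_{0}^{1/6} sin(3·π·u)^2 du / ∫_{0}^{1} sin(3·π·u)^2 du.
With ∫ sin(3·π·u)^2 du = u/2 - sin(6·π·u)/(12·π) + C, the region integral is 1/12 and the full one is 1/2.
Evaluating gives P = 1/6.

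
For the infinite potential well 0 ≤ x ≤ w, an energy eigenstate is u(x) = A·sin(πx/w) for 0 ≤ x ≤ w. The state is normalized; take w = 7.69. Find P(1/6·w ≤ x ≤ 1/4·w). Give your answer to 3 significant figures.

P = ∫_{1/6·w}^{1/4·w} |u(x)|² dx.
The normalization integral ∫|u|²dx over the whole domain equals w/2·A², and A² cancels in the ratio.
Let t = x/w; then A² and the length scale cancel, so P = ∫_{1/6}^{1/4} sin(π·t)^2 dt ÷ ∫_{0}^{1} sin(π·t)^2 dt.
With ∫ sin(π·t)^2 dt = t/2 - sin(2·π·t)/(4·π) + C, the region integral is -1/(4·π) + 1/24 + √(3)/(8·π) and the full one is 1/2.
The result is P = (-6 + π + 3·√(3))/(12·π).

P ≈ 0.0620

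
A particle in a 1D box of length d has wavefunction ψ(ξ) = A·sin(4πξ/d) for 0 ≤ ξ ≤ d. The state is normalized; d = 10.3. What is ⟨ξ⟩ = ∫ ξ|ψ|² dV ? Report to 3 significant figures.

The expectation value is the |ψ|²-weighted average of ξ: ∫ ξ|ψ|² dξ.
The ratio of the moment integral to the normalization integral gives ⟨ξ⟩ = d/2.
Putting d = 10.3 gives 5.150.

⟨ξ⟩ ≈ 5.15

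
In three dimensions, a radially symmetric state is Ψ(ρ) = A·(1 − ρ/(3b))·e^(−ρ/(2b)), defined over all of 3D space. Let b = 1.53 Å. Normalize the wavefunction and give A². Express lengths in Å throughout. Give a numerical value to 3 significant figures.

We need A² ∫|f|² 4πρ² dρ = 1, taking the integral from 0 to ∞.
Using ∫₀^∞ ρⁿ e^(−αρ) dρ = n!/αⁿ⁺¹, carrying out the integral gives A² · 8·π·b^3/3.
Setting this equal to 1 gives A² = 1/(8·π·b^3/3).
With b = 1.53: A² = 0.03333 and A = 0.1826.

A^2 ≈ 0.0333 Å^(-3)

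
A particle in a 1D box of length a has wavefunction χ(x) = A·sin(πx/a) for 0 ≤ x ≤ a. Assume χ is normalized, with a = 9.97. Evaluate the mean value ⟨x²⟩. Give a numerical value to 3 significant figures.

⟨x^2⟩ ≈ 28.1

By definition ⟨x²⟩ = ∫ x^2 |χ(x)|² dx.
Evaluating both integrals, ⟨x²⟩ = -a^2/(2·π^2) + a^2/3.
With a = 9.97, ⟨x^2⟩ = 28.10.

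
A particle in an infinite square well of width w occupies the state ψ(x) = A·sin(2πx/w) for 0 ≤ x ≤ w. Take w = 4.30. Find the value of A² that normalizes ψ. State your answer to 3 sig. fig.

We need A² ∫|f|² dx = 1, taking the integral from 0 to w.
The integral (without the A² prefactor) comes out to w/2.
Setting this equal to 1 gives A² = 1/(w/2).
Plugging in w = 4.30 yields A = 0.6820.

A^2 ≈ 0.465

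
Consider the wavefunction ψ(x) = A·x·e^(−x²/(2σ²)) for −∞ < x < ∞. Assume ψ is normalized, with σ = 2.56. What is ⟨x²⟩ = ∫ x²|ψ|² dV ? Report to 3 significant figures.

By definition ⟨x²⟩ = ∫ x^2 |ψ(x)|² dx.
Differentiating ∫e^(−αx²) dx = √(π/α) under α to get the higher moments, evaluating both integrals, ⟨x²⟩ = 3·σ^2/2.
With σ = 2.56, ⟨x^2⟩ = 9.830.

⟨x^2⟩ ≈ 9.83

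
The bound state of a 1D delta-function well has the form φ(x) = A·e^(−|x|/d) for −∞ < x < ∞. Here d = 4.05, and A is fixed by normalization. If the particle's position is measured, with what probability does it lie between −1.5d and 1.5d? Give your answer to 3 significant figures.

P ≈ 0.950

The probability is P = ∫ |φ|² dx over [−1.5d, 1.5d].
With A² fixed by ∫|φ|² = 1, i.e. A² = (d)^(−1), substitute and integrate.
By symmetry take twice the x ≥ 0 contribution in numerator and denominator; the 2's cancel. Substituting u = x/d, A² and the length scale cancel in the ratio: P = ∫_{0}^{1.5} e^(-2·u) du / ∫_{0}^{∞} e^(-2·u) du.
An antiderivative of e^(-2·u) is -e^(-2·u)/2; evaluating from 0 to 1.5 gives 1/2 - e^(-3)/2, while the full integral is 1/2.
Taking the ratio, P = 0.9502.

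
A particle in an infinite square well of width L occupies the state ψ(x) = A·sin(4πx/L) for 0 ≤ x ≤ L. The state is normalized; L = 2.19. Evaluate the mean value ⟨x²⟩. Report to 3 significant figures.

⟨x^2⟩ ≈ 1.58

By definition ⟨x²⟩ = ∫ x^2 |ψ(x)|² dx.
Evaluating both integrals, ⟨x²⟩ = -L^2/(32·π^2) + L^2/3.
With L = 2.19, ⟨x^2⟩ = 1.584.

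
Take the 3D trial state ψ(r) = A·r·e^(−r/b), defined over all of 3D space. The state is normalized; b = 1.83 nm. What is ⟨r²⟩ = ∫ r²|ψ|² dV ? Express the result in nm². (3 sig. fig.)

⟨r^2⟩ ≈ 25.1 nm^2

By definition ⟨r²⟩ = ∫ r^2 |ψ(r)|² 4πr² dr.
Evaluating both integrals, ⟨r²⟩ = 15·b^2/2.
Putting b = 1.83 gives 25.12.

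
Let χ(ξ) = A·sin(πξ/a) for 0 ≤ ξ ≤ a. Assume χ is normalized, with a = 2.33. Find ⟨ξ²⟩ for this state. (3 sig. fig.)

⟨ξ^2⟩ ≈ 1.53

By definition ⟨ξ²⟩ = ∫ ξ^2 |χ(ξ)|² dξ.
With ∫₀^a sin²(nπξ/a) dξ = a/2, since the A² factors cancel between numerator and denominator, ⟨ξ²⟩ = -a^2/(2·π^2) + a^2/3.
Putting a = 2.33 gives 1.535.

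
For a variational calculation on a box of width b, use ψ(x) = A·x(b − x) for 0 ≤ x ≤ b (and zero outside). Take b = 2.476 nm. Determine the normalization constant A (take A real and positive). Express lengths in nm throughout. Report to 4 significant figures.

A ≈ 0.5678 nm^(-5/2)

Normalization requires ∫|ψ|² dx = 1, integrated from 0 to b.
The integral (without the A² prefactor) comes out to b^5/30.
Hence A² = 1/[b^5/30].
Substituting b = 2.476 gives A² = 0.32238, so A = 0.56779.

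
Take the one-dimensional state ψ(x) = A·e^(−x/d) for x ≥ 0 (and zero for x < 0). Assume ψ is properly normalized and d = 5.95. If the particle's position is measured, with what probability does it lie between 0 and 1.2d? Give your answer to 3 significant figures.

|ψ|² is the probability density, so P = ∫_{0}^{1.2d} |ψ|² dx.
The normalization integral ∫|ψ|²dx over the whole domain equals d/2·A², and A² cancels in the ratio.
In terms of u = x/d (A² and the length scale cancel between numerator and denominator), P = [∫_{0}^{1.2} e^(-2·u) du] / [∫_{0}^{∞} e^(-2·u) du].
With ∫ e^(-2·u) du = -e^(-2·u)/2 + C, the region integral is 1/2 - e^(-12/5)/2 and the full one is 1/2.
Evaluating gives P = 0.9093.

P ≈ 0.909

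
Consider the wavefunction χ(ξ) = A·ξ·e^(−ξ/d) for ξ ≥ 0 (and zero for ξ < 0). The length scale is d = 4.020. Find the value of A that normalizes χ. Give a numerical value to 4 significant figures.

A ≈ 0.2481

Normalization requires ∫|χ|² dξ = 1, integrated from 0 to ∞.
With χ = A·ξ·e^(−ξ/d), the integral evaluates to A²·[d^3/4].
Hence A² = 1/[d^3/4].
With d = 4.020: A² = 0.061572 and A = 0.24814.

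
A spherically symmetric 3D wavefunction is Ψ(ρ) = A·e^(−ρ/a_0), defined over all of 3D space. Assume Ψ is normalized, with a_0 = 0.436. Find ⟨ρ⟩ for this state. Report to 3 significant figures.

By definition ⟨ρ⟩ = ∫ ρ |Ψ(ρ)|² 4πρ² dρ.
Using ∫₀^∞ ρⁿ e^(−αρ) dρ = n!/αⁿ⁺¹, evaluating both integrals, ⟨ρ⟩ = 3·a_0/2.
With a_0 = 0.436, ⟨ρ⟩ = 0.6540.

⟨ρ⟩ ≈ 0.654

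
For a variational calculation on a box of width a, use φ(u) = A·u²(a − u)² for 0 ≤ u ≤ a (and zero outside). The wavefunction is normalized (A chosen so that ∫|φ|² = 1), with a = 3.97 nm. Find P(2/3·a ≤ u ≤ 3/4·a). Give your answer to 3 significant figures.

P ≈ 0.0959

P = ∫_{2/3·a}^{3/4·a} |φ(u)|² du.
With A² fixed by ∫|φ|² = 1, i.e. A² = (a^9/630)^(−1), substitute and integrate.
Let t = u/a; then A² and the length scale cancel, so P = ∫_{2/3}^{3/4} t^4·(1 - t)^4 dt ÷ ∫_{0}^{1} t^4·(1 - t)^4 dt.
With ∫ t^4·(1 - t)^4 dt = t^5·(70·t^4 - 315·t^3 + 540·t^2 - 420·t + 126)/630 + C, the region integral is ≈ 0.00015225 and the full one is 1/630.
Taking the ratio, P = 0.09592.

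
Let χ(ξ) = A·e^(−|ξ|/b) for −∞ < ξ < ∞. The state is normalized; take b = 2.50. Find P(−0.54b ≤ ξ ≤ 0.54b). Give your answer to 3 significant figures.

P = ∫_{−0.54b}^{0.54b} |χ(ξ)|² dξ.
Since A² = 1/(b), this is the region integral divided by the full normalization integral.
By symmetry take twice the ξ ≥ 0 contribution in numerator and denominator; the 2's cancel. Substituting u = ξ/b, A² and the length scale cancel in the ratio: P = ∫_{0}^{0.54} e^(-2·u) du / ∫_{0}^{∞} e^(-2·u) du.
Using ∫ e^(-2·u) du = -e^(-2·u)/2, the numerator is 1/2 - e^(-27/25)/2 and the denominator is 1/2.
This works out to P = 0.6604.

P ≈ 0.660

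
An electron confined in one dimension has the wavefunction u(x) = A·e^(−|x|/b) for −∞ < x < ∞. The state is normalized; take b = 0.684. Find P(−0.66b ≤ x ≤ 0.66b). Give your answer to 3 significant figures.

P ≈ 0.733

The probability is P = ∫ |u|² dx over [−0.66b, 0.66b].
With A² fixed by ∫|u|² = 1, i.e. A² = (b)^(−1), substitute and integrate.
By symmetry take twice the x ≥ 0 contribution in numerator and denominator; the 2's cancel. Substituting t = x/b, A² and the length scale cancel in the ratio: P = ∫_{0}^{0.66} e^(-2·t) dt / ∫_{0}^{∞} e^(-2·t) dt.
Using ∫ e^(-2·t) dt = -e^(-2·t)/2, the numerator is 1/2 - e^(-33/25)/2 and the denominator is 1/2.
Taking the ratio, P = 0.7329.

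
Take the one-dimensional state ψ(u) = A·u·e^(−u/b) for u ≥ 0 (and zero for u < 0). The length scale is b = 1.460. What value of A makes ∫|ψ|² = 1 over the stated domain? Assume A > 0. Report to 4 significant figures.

A ≈ 1.134

Normalization requires ∫|ψ|² du = 1, integrated from 0 to ∞.
With ψ = A·u·e^(−u/b), the integral evaluates to A²·[b^3/4].
Hence A² = 1/[b^3/4].
Substituting b = 1.460 gives A² = 1.2853, so A = 1.1337.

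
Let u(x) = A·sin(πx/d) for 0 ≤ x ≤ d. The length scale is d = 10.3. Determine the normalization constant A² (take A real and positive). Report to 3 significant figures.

A^2 ≈ 0.194

The normalization condition is ∫|u|² dx = 1 from 0 to d.
The integral (without the A² prefactor) comes out to d/2.
Hence A² = 1/[d/2].
Plugging in d = 10.3 yields A = 0.4407.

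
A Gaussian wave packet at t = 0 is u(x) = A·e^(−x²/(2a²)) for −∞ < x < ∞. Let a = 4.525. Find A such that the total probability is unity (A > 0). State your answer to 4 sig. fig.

We need A² ∫|f|² dx = 1, taking the integral from −∞ to ∞.
Differentiating ∫e^(−αx²) dx = √(π/α) under α to get the higher moments, carrying out the integral gives A² · √(π)·a.
Hence A² = 1/[√(π)·a].
With a = 4.525: A² = 0.12468 and A = 0.35310.

A ≈ 0.3531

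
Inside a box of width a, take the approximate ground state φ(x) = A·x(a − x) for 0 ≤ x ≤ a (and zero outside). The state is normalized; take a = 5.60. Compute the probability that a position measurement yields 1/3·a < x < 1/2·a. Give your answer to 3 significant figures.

P ≈ 0.290

|φ|² is the probability density, so P = ∫_{1/3·a}^{1/2·a} |φ|² dx.
Since A² = 1/(a^5/30), this is the region integral divided by the full normalization integral.
Let u = x/a; then A² and the length scale cancel, so P = ∫_{1/3}^{1/2} u^2·(1 - u)^2 du ÷ ∫_{0}^{1} u^2·(1 - u)^2 du.
Using ∫ u^2·(1 - u)^2 du = u^3·(6·u^2 - 15·u + 10)/30, the numerator is 47/4860 and the denominator is 1/30.
This works out to P = 47/162.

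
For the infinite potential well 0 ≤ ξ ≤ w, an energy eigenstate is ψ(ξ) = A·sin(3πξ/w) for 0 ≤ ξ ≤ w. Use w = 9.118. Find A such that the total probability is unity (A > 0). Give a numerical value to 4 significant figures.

A ≈ 0.4683

Normalization requires ∫|ψ|² dξ = 1, integrated from 0 to w.
Using sin²θ = (1 − cos 2θ)/2, ∫|ψ|² dξ = A²·(w/2).
Hence A² = 1/[w/2].
Substituting w = 9.118 gives A² = 0.21935, so A = 0.46834.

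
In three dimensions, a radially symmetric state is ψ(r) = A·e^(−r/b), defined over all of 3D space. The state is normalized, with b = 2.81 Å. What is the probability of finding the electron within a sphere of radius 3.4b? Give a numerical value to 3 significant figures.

P ≈ 0.966

P = ∫ |ψ|² 4πr² dr over r ≤ 3.4b.
Normalization gives A² = 1/(π·b^3).
Let u = r/b; then A², 4π and the length scale all cancel, so P = ∫_{0}^{3.4} u^2·e^(-2·u) du ÷ ∫_{0}^{∞} u^2·e^(-2·u) du.
With ∫ u^2·e^(-2·u) du = -(2·u^2 + 2·u + 1)·e^(-2·u)/4 + C, the region integral is 1/4 - 773·e^(-34/5)/100 and the full one is 1/4.
The region integral divided by the full integral gives P = 0.9656.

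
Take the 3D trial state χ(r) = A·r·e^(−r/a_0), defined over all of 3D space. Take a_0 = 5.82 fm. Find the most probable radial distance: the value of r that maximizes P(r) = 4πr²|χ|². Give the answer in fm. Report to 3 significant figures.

Differentiate P(r) = 4πr²|χ|² with respect to r and set to zero.
Solving yields r = 2·a_0.
With a_0 = 5.82, the most probable radial distance is 11.64 fm.

r ≈ 11.6 fm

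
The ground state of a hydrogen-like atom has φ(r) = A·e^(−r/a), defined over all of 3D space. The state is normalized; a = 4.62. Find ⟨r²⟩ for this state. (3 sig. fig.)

⟨r^2⟩ ≈ 64.0

By definition ⟨r²⟩ = ∫ r^2 |φ(r)|² 4πr² dr.
The ratio of the moment integral to the normalization integral gives ⟨r²⟩ = 3·a^2.
Putting a = 4.62 gives 64.03.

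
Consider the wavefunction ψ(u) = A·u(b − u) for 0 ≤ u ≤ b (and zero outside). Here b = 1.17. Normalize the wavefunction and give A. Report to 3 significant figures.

A ≈ 3.70

Require ∫ |ψ|² du = 1 over the whole domain.
Expanding the polynomial and integrating term by term, carrying out the integral gives A² · b^5/30.
Plugging in b = 1.17 yields A = 3.699.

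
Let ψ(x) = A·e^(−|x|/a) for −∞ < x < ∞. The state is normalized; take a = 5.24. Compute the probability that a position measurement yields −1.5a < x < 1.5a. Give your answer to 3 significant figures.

P ≈ 0.950

The probability is P = ∫ |ψ|² dx over [−1.5a, 1.5a].
With A² fixed by ∫|ψ|² = 1, i.e. A² = (a)^(−1), substitute and integrate.
By symmetry take twice the x ≥ 0 contribution in numerator and denominator; the 2's cancel. Let u = x/a; then A² and the length scale cancel, so P = ∫_{0}^{1.5} e^(-2·u) du ÷ ∫_{0}^{∞} e^(-2·u) du.
Using ∫ e^(-2·u) du = -e^(-2·u)/2, the numerator is 1/2 - e^(-3)/2 and the denominator is 1/2.
Taking the ratio, P = 0.9502.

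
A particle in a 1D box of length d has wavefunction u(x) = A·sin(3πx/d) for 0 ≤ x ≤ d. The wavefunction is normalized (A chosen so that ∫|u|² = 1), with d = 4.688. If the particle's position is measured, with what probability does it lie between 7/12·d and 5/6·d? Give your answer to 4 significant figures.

P ≈ 0.1969

|u|² is the probability density, so P = ∫_{7/12·d}^{5/6·d} |u|² dx.
Since A² = 1/(d/2), this is the region integral divided by the full normalization integral.
Substituting t = x/d, A² and the length scale cancel in the ratio: P = ∫_{7/12}^{5/6} sin(3·π·t)^2 dt / ∫_{0}^{1} sin(3·π·t)^2 dt.
Using ∫ sin(3·π·t)^2 dt = t/2 - sin(6·π·t)/(12·π), the numerator is 1/8 - 1/(12·π) and the denominator is 1/2.
This works out to P = (-2 + 3·π)/(12·π).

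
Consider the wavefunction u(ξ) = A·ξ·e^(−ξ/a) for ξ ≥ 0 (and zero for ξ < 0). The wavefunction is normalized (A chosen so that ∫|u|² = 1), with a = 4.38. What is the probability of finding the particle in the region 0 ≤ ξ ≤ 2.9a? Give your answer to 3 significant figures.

The probability is P = ∫ |u|² dξ over [0, 2.9a].
With A² fixed by ∫|u|² = 1, i.e. A² = (a^3/4)^(−1), substitute and integrate.
Substituting t = ξ/a, A² and the length scale cancel in the ratio: P = ∫_{0}^{2.9} t^2·e^(-2·t) dt / ∫_{0}^{∞} t^2·e^(-2·t) dt.
Using ∫ t^2·e^(-2·t) dt = -(2·t^2 + 2·t + 1)·e^(-2·t)/4, the numerator is 1/4 - 1181·e^(-29/5)/200 and the denominator is 1/4.
The result is P = 0.9285.

P ≈ 0.928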